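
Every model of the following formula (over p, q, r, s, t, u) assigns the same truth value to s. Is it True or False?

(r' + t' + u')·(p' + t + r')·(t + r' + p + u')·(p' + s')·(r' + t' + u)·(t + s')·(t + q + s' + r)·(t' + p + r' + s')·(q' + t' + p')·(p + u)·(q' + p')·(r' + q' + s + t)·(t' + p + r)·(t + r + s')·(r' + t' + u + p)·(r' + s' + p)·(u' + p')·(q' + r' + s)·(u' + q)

False

Suppose s = 1.
From the singleton clause (p'), p = 0.
From the singleton clause (t), t = 1.
From the singleton clause (r'), r = 0.
But (r) is also a unit clause — contradiction.
So every satisfying assignment has s = False.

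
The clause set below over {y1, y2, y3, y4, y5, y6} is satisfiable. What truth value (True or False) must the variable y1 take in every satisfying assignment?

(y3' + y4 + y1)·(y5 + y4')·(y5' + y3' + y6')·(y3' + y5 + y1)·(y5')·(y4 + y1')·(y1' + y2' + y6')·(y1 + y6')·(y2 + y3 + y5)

False

Suppose y1 = 1.
From the singleton clause (y5'), y5 = 0.
From the singleton clause (y4'), y4 = 0.
But (y4) is also a unit clause — contradiction.
So every satisfying assignment has y1 = False.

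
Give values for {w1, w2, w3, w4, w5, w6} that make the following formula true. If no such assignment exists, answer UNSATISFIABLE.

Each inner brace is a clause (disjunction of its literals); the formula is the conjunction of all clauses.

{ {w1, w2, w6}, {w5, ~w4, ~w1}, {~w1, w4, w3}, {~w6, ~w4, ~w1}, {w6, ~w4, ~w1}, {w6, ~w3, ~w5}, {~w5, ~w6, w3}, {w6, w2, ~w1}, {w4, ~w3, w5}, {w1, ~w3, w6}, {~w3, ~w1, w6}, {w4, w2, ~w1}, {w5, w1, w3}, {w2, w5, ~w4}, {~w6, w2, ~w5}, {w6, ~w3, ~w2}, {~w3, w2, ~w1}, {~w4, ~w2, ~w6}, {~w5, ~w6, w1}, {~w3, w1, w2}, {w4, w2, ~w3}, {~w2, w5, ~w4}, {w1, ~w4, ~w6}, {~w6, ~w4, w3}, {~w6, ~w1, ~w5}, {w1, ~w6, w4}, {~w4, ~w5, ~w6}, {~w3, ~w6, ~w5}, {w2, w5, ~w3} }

w1 ↦ 0, w2 ↦ 1, w3 ↦ 0, w4 ↦ 0, w5 ↦ 1, w6 ↦ 0

Try w1 = 0.
Try w2 = 1.
Try w3 = 0.
Unit clause (w5) forces w5 = 1.
Unit clause (~w6) forces w6 = 0.
Every clause is now satisfied; w4 is unconstrained.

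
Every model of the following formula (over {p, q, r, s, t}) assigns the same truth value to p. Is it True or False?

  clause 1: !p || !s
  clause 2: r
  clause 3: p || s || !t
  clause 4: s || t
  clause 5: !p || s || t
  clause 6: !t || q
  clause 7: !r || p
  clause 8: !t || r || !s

Suppose p = false.
Unit clause (r) forces r = true.
Now (!r) is unsatisfied and unit — conflict.
So every satisfying assignment has p = True.

True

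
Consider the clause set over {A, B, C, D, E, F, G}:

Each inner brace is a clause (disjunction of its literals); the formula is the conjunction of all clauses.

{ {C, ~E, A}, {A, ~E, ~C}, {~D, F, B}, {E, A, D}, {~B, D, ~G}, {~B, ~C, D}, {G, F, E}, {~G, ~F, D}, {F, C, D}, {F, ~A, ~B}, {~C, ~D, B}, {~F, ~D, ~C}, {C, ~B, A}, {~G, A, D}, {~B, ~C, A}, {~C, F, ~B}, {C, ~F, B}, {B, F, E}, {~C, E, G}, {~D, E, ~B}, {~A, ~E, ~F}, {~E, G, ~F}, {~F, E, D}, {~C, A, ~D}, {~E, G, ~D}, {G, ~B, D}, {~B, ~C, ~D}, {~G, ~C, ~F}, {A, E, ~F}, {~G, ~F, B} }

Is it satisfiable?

Yes, satisfiable

Suppose C = 1.
Suppose A = 1.
Suppose B = 0.
(~D) alone gives D = 0.
Suppose G = 1.
(~F) alone gives F = 0.
(E) alone gives E = 1.
Every clause now holds.
A satisfying assignment: A=1; B=0; C=1; D=0; E=1; F=0; G=1.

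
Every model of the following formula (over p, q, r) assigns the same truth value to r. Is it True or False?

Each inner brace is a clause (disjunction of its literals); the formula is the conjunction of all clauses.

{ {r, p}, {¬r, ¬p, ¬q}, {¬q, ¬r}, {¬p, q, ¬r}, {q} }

False

Suppose r = True.
The clause (¬q) is unit, so q = False.
That conflicts with the unit clause (q).
So every satisfying assignment has r = False.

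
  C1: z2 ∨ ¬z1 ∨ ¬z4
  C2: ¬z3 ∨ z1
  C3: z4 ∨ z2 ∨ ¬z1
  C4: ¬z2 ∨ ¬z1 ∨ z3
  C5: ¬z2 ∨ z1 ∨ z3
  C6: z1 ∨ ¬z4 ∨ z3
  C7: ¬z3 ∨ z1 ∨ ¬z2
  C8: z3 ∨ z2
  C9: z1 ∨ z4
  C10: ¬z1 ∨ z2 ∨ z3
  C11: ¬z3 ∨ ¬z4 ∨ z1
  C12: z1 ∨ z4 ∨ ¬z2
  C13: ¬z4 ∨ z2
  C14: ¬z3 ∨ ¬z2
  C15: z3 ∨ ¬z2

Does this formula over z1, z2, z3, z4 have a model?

No, unsatisfiable

Case z3 = False:
Unit clause (z2) forces z2 = True.
Now (¬z2) is unsatisfied and unit — conflict.
That branch fails; take z3 = True instead.
Unit clause (z1) forces z1 = True.
Unit clause (¬z2) forces z2 = False.
Unit clause (¬z4) forces z4 = False.
Now (z4) is unsatisfied and unit — conflict.
Both values of z3 lead to a conflict.
No assignment satisfies every clause.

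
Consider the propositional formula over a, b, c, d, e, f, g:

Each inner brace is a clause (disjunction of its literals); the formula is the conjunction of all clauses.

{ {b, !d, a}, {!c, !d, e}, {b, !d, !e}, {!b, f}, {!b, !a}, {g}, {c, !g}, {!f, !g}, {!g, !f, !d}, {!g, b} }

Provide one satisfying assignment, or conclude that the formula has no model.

The clause (g) is unit, so g = true.
The clause (c) is unit, so c = true.
The clause (!f) is unit, so f = false.
The clause (!b) is unit, so b = false.
Now (b) is unsatisfied and unit — conflict.

UNSATISFIABLE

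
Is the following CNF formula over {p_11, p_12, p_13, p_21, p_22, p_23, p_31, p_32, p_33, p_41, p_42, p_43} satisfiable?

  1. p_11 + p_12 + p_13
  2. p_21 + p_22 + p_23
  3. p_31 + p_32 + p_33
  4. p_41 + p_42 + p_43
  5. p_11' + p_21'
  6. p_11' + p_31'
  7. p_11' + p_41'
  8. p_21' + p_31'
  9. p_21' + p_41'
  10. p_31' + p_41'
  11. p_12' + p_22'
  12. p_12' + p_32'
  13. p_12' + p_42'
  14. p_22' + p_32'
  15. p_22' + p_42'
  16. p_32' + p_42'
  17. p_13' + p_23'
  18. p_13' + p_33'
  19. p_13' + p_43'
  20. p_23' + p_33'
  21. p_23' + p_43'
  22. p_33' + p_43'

Try p_11 = 0.
Try p_12 = 1.
From the singleton clause (p_22'), p_22 = 0.
From the singleton clause (p_32'), p_32 = 0.
From the singleton clause (p_42'), p_42 = 0.
Try p_21 = 1.
From the singleton clause (p_31'), p_31 = 0.
From the singleton clause (p_33), p_33 = 1.
From the singleton clause (p_41'), p_41 = 0.
From the singleton clause (p_43), p_43 = 1.
That conflicts with the unit clause (p_43').
Undo p_21 and try p_21 = 0.
From the singleton clause (p_23), p_23 = 1.
From the singleton clause (p_13'), p_13 = 0.
From the singleton clause (p_33'), p_33 = 0.
From the singleton clause (p_31), p_31 = 1.
From the singleton clause (p_41'), p_41 = 0.
From the singleton clause (p_43), p_43 = 1.
That conflicts with the unit clause (p_43').
Either choice for p_21 ends in contradiction.
Undo p_12 and try p_12 = 0.
From the singleton clause (p_13), p_13 = 1.
From the singleton clause (p_23'), p_23 = 0.
From the singleton clause (p_33'), p_33 = 0.
From the singleton clause (p_43'), p_43 = 0.
Try p_21 = 1.
From the singleton clause (p_31'), p_31 = 0.
From the singleton clause (p_32), p_32 = 1.
From the singleton clause (p_41'), p_41 = 0.
From the singleton clause (p_42), p_42 = 1.
That conflicts with the unit clause (p_42').
Undo p_21 and try p_21 = 0.
From the singleton clause (p_22), p_22 = 1.
From the singleton clause (p_32'), p_32 = 0.
From the singleton clause (p_31), p_31 = 1.
From the singleton clause (p_41'), p_41 = 0.
From the singleton clause (p_42), p_42 = 1.
That conflicts with the unit clause (p_42').
Either choice for p_21 ends in contradiction.
Either choice for p_12 ends in contradiction.
Undo p_11 and try p_11 = 1.
From the singleton clause (p_21'), p_21 = 0.
From the singleton clause (p_31'), p_31 = 0.
From the singleton clause (p_41'), p_41 = 0.
Try p_22 = 1.
From the singleton clause (p_12'), p_12 = 0.
From the singleton clause (p_32'), p_32 = 0.
From the singleton clause (p_33), p_33 = 1.
From the singleton clause (p_42'), p_42 = 0.
From the singleton clause (p_43), p_43 = 1.
That conflicts with the unit clause (p_43').
Undo p_22 and try p_22 = 0.
From the singleton clause (p_23), p_23 = 1.
From the singleton clause (p_13'), p_13 = 0.
From the singleton clause (p_33'), p_33 = 0.
From the singleton clause (p_32), p_32 = 1.
From the singleton clause (p_12'), p_12 = 0.
From the singleton clause (p_42'), p_42 = 0.
From the singleton clause (p_43), p_43 = 1.
That conflicts with the unit clause (p_43').
Either choice for p_22 ends in contradiction.
Either choice for p_11 ends in contradiction.
No assignment satisfies every clause.

No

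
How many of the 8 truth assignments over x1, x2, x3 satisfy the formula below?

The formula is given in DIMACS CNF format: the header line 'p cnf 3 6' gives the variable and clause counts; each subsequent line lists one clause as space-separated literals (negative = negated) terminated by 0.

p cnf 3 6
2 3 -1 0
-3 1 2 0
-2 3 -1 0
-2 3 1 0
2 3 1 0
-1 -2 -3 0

2

There are 2^3 = 8 truth assignments over (x1, x2, x3).
Split on x2. With x2 = True, the clauses containing x2 are satisfied and ¬x2 drops from the rest; 1 of the 2^2 = 4 assignments to the other variables satisfy what remains.
With x2 = False, by the same count on the reduced clause set, 1 assignment works.
(One model: x1=F, x2=T, x3=T.)
Total: 1 + 1 = 2.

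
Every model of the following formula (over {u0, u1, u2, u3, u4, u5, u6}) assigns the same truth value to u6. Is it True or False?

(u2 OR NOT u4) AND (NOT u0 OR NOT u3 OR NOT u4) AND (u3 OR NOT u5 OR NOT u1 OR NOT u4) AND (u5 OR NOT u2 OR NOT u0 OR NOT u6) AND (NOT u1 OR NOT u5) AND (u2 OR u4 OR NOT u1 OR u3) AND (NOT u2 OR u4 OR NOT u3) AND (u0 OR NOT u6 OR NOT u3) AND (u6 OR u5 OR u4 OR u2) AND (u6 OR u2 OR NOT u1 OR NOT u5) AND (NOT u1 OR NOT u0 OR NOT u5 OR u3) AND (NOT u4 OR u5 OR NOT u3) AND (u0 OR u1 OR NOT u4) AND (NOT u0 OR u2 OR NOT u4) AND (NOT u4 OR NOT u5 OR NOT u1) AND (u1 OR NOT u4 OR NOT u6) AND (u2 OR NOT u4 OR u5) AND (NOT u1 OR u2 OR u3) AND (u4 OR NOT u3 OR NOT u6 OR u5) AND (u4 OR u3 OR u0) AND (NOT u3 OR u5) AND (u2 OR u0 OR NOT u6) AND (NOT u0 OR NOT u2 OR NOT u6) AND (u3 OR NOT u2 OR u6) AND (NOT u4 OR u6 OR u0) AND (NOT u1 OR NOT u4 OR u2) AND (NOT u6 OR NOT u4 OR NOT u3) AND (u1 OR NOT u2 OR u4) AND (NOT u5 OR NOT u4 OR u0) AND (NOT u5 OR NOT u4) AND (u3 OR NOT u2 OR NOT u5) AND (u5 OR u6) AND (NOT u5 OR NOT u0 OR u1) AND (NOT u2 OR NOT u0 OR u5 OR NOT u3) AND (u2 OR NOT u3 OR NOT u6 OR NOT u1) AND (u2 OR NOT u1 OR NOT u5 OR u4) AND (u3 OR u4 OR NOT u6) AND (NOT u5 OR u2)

Suppose u6 = false.
Unit clause (u5) forces u5 = true.
Unit clause (NOT u1) forces u1 = false.
Unit clause (NOT u4) forces u4 = false.
Unit clause (NOT u2) forces u2 = false.
Now (u2) is unsatisfied and unit — conflict.
So every satisfying assignment has u6 = True.

True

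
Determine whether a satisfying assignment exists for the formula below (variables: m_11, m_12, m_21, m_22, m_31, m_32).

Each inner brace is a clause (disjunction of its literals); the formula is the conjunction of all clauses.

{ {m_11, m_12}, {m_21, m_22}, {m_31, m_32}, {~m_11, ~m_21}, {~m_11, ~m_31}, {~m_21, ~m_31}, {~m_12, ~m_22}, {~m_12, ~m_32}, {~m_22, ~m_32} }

Case m_11 = 1:
The clause (~m_21) is unit, so m_21 = 0.
The clause (m_22) is unit, so m_22 = 1.
The clause (~m_31) is unit, so m_31 = 0.
The clause (m_32) is unit, so m_32 = 1.
But (~m_32) is also a unit clause — contradiction.
Undo m_11 and try m_11 = 0.
The clause (m_12) is unit, so m_12 = 1.
The clause (~m_22) is unit, so m_22 = 0.
The clause (m_21) is unit, so m_21 = 1.
The clause (~m_31) is unit, so m_31 = 0.
The clause (m_32) is unit, so m_32 = 1.
But (~m_32) is also a unit clause — contradiction.
Neither m_11 = 1 nor m_11 = 0 works.
No assignment satisfies every clause.

Unsatisfiable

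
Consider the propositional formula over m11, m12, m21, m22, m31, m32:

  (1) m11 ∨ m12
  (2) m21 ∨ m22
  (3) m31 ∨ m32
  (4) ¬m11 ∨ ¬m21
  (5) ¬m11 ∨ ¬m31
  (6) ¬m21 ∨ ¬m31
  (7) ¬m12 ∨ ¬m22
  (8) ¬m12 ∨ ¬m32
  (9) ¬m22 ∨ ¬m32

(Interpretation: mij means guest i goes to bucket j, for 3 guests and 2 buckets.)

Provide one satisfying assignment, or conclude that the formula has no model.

Branch on m11: set m11 = True.
The clause (¬m21) is unit, so m21 = False.
The clause (m22) is unit, so m22 = True.
The clause (¬m31) is unit, so m31 = False.
The clause (m32) is unit, so m32 = True.
Now (¬m32) is unsatisfied and unit — conflict.
So m11 must be the other value — set m11 = False.
The clause (m12) is unit, so m12 = True.
The clause (¬m22) is unit, so m22 = False.
The clause (m21) is unit, so m21 = True.
The clause (¬m31) is unit, so m31 = False.
The clause (m32) is unit, so m32 = True.
Now (¬m32) is unsatisfied and unit — conflict.
Neither m11 = True nor m11 = False works.

UNSATISFIABLE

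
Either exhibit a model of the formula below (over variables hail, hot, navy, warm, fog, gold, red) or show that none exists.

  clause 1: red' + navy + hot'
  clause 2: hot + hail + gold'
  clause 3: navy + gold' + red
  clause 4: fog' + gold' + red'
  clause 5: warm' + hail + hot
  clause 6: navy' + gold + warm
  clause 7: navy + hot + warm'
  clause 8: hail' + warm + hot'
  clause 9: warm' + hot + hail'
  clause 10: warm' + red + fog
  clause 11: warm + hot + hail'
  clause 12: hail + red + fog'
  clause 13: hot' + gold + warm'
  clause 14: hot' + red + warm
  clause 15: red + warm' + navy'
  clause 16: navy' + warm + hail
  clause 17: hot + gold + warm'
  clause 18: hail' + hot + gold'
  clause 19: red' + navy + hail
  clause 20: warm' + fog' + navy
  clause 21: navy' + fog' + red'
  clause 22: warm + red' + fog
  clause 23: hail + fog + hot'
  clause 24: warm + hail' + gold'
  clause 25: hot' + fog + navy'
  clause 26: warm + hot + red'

Try red = 0.
Try navy = 0.
The clause (gold') is unit, so gold = 0.
Try hot = 0.
The clause (warm') is unit, so warm = 0.
The clause (hail') is unit, so hail = 0.
The clause (fog') is unit, so fog = 0.
Every clause now holds.

hail=0; hot=0; navy=0; warm=0; fog=0; gold=0; red=0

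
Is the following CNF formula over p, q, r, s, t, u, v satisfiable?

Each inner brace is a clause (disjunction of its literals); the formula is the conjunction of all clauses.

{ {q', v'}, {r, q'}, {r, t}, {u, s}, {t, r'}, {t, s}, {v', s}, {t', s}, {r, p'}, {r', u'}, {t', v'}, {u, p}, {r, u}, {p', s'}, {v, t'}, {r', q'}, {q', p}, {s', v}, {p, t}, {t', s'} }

Suppose q = 0.
Suppose r = 1.
Unit clause (t) forces t = 1.
Unit clause (s) forces s = 1.
That conflicts with the unit clause (s').
Undo r and try r = 0.
Unit clause (t) forces t = 1.
Unit clause (s) forces s = 1.
That conflicts with the unit clause (s').
Either choice for r ends in contradiction.
Undo q and try q = 1.
Unit clause (v') forces v = 0.
Unit clause (r) forces r = 1.
That conflicts with the unit clause (r').
Either choice for q ends in contradiction.
No assignment satisfies every clause.

No, unsatisfiable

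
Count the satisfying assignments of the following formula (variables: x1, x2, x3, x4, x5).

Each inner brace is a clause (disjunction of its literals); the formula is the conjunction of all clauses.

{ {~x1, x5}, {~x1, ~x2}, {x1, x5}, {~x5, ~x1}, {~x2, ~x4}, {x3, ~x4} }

There are 2^5 = 32 truth assignments over (x1, x2, x3, x4, x5).
Split on x5. With x5 = 1, the clauses containing x5 are satisfied and ~x5 drops from the rest; 5 of the 2^4 = 16 assignments to the other variables satisfy what remains.
With x5 = 0, by the same count on the reduced clause set, 0 assignments work.
Total: 5 + 0 = 5.

5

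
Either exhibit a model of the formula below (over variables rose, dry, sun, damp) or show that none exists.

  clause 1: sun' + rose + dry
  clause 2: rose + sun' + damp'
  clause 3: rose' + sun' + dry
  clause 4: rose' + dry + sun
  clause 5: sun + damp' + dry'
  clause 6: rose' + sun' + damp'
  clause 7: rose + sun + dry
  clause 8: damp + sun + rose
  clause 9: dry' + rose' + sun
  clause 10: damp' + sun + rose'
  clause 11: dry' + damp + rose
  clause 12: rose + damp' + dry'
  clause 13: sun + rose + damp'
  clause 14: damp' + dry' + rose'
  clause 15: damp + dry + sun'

rose: 1,  dry: 1,  sun: 1,  damp: 0

Suppose sun = 1.
Suppose rose = 1.
(dry) alone gives dry = 1.
(damp') alone gives damp = 0.
All clauses are satisfied.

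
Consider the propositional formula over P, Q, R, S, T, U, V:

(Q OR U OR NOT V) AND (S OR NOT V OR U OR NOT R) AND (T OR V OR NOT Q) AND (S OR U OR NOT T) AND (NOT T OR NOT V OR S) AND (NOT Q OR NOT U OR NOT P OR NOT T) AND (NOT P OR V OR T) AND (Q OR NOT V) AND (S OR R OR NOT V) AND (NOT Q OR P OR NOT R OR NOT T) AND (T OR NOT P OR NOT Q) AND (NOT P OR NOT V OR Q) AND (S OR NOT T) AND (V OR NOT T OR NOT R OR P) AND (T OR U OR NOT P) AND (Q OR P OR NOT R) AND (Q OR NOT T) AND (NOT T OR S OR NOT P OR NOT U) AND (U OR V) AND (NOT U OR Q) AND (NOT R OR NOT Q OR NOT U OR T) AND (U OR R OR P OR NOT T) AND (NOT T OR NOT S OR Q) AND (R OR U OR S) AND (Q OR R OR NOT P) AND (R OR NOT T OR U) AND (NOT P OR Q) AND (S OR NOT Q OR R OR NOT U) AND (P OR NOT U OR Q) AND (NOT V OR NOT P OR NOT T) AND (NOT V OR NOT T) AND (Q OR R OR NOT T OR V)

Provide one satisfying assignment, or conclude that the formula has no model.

Suppose Q = true.
Suppose T = true.
From the singleton clause (S), S = true.
From the singleton clause (NOT V), V = false.
From the singleton clause (U), U = true.
From the singleton clause (NOT P), P = false.
From the singleton clause (NOT R), R = false.
Every clause now holds.

P ↦ false; Q ↦ true; R ↦ false; S ↦ true; T ↦ true; U ↦ true; V ↦ false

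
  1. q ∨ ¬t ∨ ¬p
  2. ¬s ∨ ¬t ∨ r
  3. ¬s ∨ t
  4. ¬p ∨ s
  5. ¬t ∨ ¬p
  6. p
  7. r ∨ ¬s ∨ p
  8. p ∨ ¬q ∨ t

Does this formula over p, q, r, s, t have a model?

From the singleton clause (p), p = True.
From the singleton clause (s), s = True.
From the singleton clause (t), t = True.
But (¬t) is also a unit clause — contradiction.
No assignment satisfies every clause.

No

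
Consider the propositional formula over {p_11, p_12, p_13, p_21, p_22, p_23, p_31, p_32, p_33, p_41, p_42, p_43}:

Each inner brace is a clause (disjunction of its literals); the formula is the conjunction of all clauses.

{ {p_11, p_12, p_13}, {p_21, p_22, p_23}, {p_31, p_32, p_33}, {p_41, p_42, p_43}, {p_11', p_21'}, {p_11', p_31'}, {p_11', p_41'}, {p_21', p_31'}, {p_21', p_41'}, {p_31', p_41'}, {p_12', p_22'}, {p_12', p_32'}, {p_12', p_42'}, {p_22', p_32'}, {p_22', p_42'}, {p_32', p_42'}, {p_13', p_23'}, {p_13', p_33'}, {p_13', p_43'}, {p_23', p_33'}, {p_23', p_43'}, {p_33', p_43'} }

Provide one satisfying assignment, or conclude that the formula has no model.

UNSATISFIABLE

Suppose p_11 = 0.
Suppose p_12 = 1.
(p_22') alone gives p_22 = 0.
(p_32') alone gives p_32 = 0.
(p_42') alone gives p_42 = 0.
Suppose p_21 = 1.
(p_31') alone gives p_31 = 0.
(p_33) alone gives p_33 = 1.
(p_41') alone gives p_41 = 0.
(p_43) alone gives p_43 = 1.
That conflicts with the unit clause (p_43').
That branch fails; take p_21 = 0 instead.
(p_23) alone gives p_23 = 1.
(p_13') alone gives p_13 = 0.
(p_33') alone gives p_33 = 0.
(p_31) alone gives p_31 = 1.
(p_41') alone gives p_41 = 0.
(p_43) alone gives p_43 = 1.
That conflicts with the unit clause (p_43').
Both values of p_21 lead to a conflict.
That branch fails; take p_12 = 0 instead.
(p_13) alone gives p_13 = 1.
(p_23') alone gives p_23 = 0.
(p_33') alone gives p_33 = 0.
(p_43') alone gives p_43 = 0.
Suppose p_21 = 1.
(p_31') alone gives p_31 = 0.
(p_32) alone gives p_32 = 1.
(p_41') alone gives p_41 = 0.
(p_42) alone gives p_42 = 1.
That conflicts with the unit clause (p_42').
That branch fails; take p_21 = 0 instead.
(p_22) alone gives p_22 = 1.
(p_32') alone gives p_32 = 0.
(p_31) alone gives p_31 = 1.
(p_41') alone gives p_41 = 0.
(p_42) alone gives p_42 = 1.
That conflicts with the unit clause (p_42').
Both values of p_21 lead to a conflict.
Both values of p_12 lead to a conflict.
That branch fails; take p_11 = 1 instead.
(p_21') alone gives p_21 = 0.
(p_31') alone gives p_31 = 0.
(p_41') alone gives p_41 = 0.
Suppose p_22 = 1.
(p_12') alone gives p_12 = 0.
(p_32') alone gives p_32 = 0.
(p_33) alone gives p_33 = 1.
(p_42') alone gives p_42 = 0.
(p_43) alone gives p_43 = 1.
That conflicts with the unit clause (p_43').
That branch fails; take p_22 = 0 instead.
(p_23) alone gives p_23 = 1.
(p_13') alone gives p_13 = 0.
(p_33') alone gives p_33 = 0.
(p_32) alone gives p_32 = 1.
(p_12') alone gives p_12 = 0.
(p_42') alone gives p_42 = 0.
(p_43) alone gives p_43 = 1.
That conflicts with the unit clause (p_43').
Both values of p_22 lead to a conflict.
Both values of p_11 lead to a conflict.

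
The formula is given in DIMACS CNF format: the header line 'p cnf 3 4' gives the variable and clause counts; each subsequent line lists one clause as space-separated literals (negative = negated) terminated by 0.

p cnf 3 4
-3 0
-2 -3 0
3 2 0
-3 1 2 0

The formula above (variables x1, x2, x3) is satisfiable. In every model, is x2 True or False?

Suppose x2 = False.
(¬x3) alone gives x3 = False.
Now (x3) is unsatisfied and unit — conflict.
So every satisfying assignment has x2 = True.

True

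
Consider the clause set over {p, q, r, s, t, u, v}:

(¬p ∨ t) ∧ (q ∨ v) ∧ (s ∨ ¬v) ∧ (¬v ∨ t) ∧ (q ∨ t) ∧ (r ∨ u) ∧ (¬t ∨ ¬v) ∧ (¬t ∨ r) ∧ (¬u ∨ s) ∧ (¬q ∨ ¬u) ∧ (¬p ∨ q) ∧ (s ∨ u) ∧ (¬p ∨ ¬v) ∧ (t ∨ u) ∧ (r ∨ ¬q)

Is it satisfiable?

Suppose p = False.
Suppose q = True.
Unit clause (¬u) forces u = False.
Unit clause (r) forces r = True.
Unit clause (s) forces s = True.
Unit clause (t) forces t = True.
Unit clause (¬v) forces v = False.
Every clause now holds.
A satisfying assignment: p=False, q=True, r=True, s=True, t=True, u=False, v=False.

Yes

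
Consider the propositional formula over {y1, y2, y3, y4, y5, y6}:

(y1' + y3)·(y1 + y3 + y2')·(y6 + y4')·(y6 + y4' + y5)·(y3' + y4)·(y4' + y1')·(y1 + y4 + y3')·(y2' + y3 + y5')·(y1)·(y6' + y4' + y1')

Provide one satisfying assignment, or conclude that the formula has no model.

The clause (y1) is unit, so y1 = 1.
The clause (y3) is unit, so y3 = 1.
The clause (y4) is unit, so y4 = 1.
That conflicts with the unit clause (y4').

UNSATISFIABLE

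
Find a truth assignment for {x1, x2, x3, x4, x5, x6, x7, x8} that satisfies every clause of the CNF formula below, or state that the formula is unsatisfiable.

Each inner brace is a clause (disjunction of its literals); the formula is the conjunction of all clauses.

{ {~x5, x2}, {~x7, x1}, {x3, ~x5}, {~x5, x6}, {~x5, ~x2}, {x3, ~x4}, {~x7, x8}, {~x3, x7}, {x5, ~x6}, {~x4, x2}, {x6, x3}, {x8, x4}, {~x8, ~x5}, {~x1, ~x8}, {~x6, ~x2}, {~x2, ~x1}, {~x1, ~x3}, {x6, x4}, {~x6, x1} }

UNSATISFIABLE

Case x5 = 0:
The clause (~x6) is unit, so x6 = 0.
The clause (x3) is unit, so x3 = 1.
The clause (x7) is unit, so x7 = 1.
The clause (x1) is unit, so x1 = 1.
That conflicts with the unit clause (~x1).
Backtrack on x5: now try x5 = 1.
The clause (x2) is unit, so x2 = 1.
That conflicts with the unit clause (~x2).
Both values of x5 lead to a conflict.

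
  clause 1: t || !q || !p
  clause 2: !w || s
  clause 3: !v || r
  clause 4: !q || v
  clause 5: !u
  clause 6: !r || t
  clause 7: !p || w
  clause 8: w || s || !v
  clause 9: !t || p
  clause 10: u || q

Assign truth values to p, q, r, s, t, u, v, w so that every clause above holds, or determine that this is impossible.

p=true,  q=true,  r=true,  s=true,  t=true,  u=false,  v=true,  w=true

Unit clause (!u) forces u = false.
Unit clause (q) forces q = true.
Unit clause (v) forces v = true.
Unit clause (r) forces r = true.
Unit clause (t) forces t = true.
Unit clause (p) forces p = true.
Unit clause (w) forces w = true.
Unit clause (s) forces s = true.
All clauses are satisfied.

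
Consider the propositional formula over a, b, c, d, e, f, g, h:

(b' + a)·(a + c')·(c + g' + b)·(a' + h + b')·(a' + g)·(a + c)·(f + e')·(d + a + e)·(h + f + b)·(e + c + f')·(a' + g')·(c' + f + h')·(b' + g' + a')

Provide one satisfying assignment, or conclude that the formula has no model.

Case b = 0:
Case a = 1:
From the singleton clause (g), g = 1.
That conflicts with the unit clause (g').
That branch fails; take a = 0 instead.
From the singleton clause (c'), c = 0.
That conflicts with the unit clause (c).
Either choice for a ends in contradiction.
That branch fails; take b = 1 instead.
From the singleton clause (a), a = 1.
From the singleton clause (h), h = 1.
From the singleton clause (g), g = 1.
That conflicts with the unit clause (g').
Either choice for b ends in contradiction.

UNSATISFIABLE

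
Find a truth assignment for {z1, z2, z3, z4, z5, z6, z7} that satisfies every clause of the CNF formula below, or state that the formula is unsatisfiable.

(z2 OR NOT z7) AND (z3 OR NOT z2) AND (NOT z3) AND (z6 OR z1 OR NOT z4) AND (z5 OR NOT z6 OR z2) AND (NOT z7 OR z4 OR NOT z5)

z1: false,  z2: false,  z3: false,  z4: false,  z5: false,  z6: false,  z7: false

From the singleton clause (NOT z3), z3 = false.
From the singleton clause (NOT z2), z2 = false.
From the singleton clause (NOT z7), z7 = false.
Branch on z5: set z5 = false.
From the singleton clause (NOT z6), z6 = false.
Branch on z1: set z1 = false.
From the singleton clause (NOT z4), z4 = false.
Every clause now holds.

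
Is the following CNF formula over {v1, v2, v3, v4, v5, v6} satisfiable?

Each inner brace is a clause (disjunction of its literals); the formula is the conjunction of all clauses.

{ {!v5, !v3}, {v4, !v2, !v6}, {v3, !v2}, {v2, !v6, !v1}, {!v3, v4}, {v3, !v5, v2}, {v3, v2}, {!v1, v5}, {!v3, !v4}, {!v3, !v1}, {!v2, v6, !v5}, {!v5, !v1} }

Suppose v5 = false.
The clause (!v1) is unit, so v1 = false.
Suppose v3 = true.
The clause (v4) is unit, so v4 = true.
That conflicts with the unit clause (!v4).
Backtrack on v3: now try v3 = false.
The clause (!v2) is unit, so v2 = false.
That conflicts with the unit clause (v2).
Neither v3 = true nor v3 = false works.
Backtrack on v5: now try v5 = true.
The clause (!v3) is unit, so v3 = false.
The clause (!v2) is unit, so v2 = false.
That conflicts with the unit clause (v2).
Neither v5 = true nor v5 = false works.
No assignment satisfies every clause.

Unsatisfiable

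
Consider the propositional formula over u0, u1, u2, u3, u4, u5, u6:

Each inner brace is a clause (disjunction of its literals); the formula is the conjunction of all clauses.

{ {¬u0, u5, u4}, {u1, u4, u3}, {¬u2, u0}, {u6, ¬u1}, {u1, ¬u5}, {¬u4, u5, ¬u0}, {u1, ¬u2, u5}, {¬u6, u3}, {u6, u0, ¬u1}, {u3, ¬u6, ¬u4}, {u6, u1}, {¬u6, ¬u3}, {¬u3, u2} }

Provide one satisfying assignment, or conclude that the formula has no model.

Case u2 = False:
The clause (¬u3) is unit, so u3 = False.
The clause (¬u6) is unit, so u6 = False.
The clause (¬u1) is unit, so u1 = False.
But (u1) is also a unit clause — contradiction.
So u2 must be the other value — set u2 = True.
The clause (u0) is unit, so u0 = True.
Case u5 = True:
The clause (u1) is unit, so u1 = True.
The clause (u6) is unit, so u6 = True.
The clause (u3) is unit, so u3 = True.
But (¬u3) is also a unit clause — contradiction.
So u5 must be the other value — set u5 = False.
The clause (u4) is unit, so u4 = True.
But (¬u4) is also a unit clause — contradiction.
Both values of u5 lead to a conflict.
Both values of u2 lead to a conflict.

UNSATISFIABLE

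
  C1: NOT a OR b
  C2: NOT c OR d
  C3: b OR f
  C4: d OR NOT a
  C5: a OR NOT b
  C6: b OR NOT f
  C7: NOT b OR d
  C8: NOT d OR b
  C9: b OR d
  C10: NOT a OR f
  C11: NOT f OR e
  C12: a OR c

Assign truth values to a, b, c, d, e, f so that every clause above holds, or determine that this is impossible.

Branch on a: set a = true.
From the singleton clause (b), b = true.
From the singleton clause (d), d = true.
From the singleton clause (f), f = true.
From the singleton clause (e), e = true.
Every clause is now satisfied; c is unconstrained.

a: true; b: true; c: false; d: true; e: true; f: true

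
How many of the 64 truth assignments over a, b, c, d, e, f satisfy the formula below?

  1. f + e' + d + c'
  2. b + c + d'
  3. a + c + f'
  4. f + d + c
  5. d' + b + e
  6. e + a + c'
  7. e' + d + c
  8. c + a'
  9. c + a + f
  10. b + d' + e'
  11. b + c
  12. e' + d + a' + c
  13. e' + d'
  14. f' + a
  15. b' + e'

7

There are 2^6 = 64 truth assignments over (a, b, c, d, e, f).
Split on f. With f = 1, the clauses containing f are satisfied and f' drops from the rest; 4 of the 2^5 = 32 assignments to the other variables satisfy what remains.
With f = 0, by the same count on the reduced clause set, 3 assignments work.
(One model: a=T, b=F, c=T, d=F, e=F, f=F.)
Total: 4 + 3 = 7.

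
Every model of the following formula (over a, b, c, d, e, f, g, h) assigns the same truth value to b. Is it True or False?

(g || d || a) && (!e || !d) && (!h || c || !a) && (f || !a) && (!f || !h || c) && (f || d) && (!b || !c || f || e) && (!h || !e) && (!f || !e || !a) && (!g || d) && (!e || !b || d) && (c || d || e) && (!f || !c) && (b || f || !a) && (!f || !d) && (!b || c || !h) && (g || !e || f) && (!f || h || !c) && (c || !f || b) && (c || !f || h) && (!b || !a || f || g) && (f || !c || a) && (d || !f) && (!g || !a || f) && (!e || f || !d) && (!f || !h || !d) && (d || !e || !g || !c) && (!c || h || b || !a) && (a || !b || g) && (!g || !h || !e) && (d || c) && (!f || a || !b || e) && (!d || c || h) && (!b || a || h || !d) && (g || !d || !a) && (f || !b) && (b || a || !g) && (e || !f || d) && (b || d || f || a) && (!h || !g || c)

False

Suppose b = true.
The clause (f) is unit, so f = true.
The clause (!c) is unit, so c = false.
The clause (!h) is unit, so h = false.
But (h) is also a unit clause — contradiction.
So every satisfying assignment has b = False.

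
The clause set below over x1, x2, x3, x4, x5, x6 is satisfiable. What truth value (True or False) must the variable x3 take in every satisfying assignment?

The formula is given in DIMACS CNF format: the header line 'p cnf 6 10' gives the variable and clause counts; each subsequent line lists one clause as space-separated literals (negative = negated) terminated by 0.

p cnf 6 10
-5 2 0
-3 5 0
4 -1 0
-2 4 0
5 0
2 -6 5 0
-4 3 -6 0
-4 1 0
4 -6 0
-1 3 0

Suppose x3 = False.
The clause (x5) is unit, so x5 = True.
The clause (x2) is unit, so x2 = True.
The clause (x4) is unit, so x4 = True.
The clause (¬x6) is unit, so x6 = False.
The clause (x1) is unit, so x1 = True.
That conflicts with the unit clause (¬x1).
So every satisfying assignment has x3 = True.

True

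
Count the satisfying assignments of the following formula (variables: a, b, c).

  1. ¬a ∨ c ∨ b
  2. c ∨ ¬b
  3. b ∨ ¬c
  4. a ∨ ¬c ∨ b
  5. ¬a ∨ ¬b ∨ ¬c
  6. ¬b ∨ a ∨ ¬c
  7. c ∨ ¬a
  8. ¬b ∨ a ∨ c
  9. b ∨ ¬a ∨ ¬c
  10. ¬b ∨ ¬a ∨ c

There are 2^3 = 8 truth assignments over (a, b, c).
Check each against the 10 clauses (columns in the order a, b, c):
  F F F  ✓ satisfies all
  F F T  ✗ fails (b ∨ ¬c)
  F T F  ✗ fails (c ∨ ¬b)
  F T T  ✗ fails (¬b ∨ a ∨ ¬c)
  T F F  ✗ fails (¬a ∨ c ∨ b)
  T F T  ✗ fails (b ∨ ¬c)
  T T F  ✗ fails (c ∨ ¬b)
  T T T  ✗ fails (¬a ∨ ¬b ∨ ¬c)
1 of the 8 rows is a model.

1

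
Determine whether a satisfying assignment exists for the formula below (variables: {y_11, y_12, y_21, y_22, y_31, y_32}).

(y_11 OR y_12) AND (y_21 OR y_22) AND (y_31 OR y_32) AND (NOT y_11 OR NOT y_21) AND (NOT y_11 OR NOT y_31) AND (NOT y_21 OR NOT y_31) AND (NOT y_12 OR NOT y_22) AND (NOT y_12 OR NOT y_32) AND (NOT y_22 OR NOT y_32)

Unsatisfiable

Suppose y_11 = true.
From the singleton clause (NOT y_21), y_21 = false.
From the singleton clause (y_22), y_22 = true.
From the singleton clause (NOT y_31), y_31 = false.
From the singleton clause (y_32), y_32 = true.
Now (NOT y_32) is unsatisfied and unit — conflict.
So y_11 must be the other value — set y_11 = false.
From the singleton clause (y_12), y_12 = true.
From the singleton clause (NOT y_22), y_22 = false.
From the singleton clause (y_21), y_21 = true.
From the singleton clause (NOT y_31), y_31 = false.
From the singleton clause (y_32), y_32 = true.
Now (NOT y_32) is unsatisfied and unit — conflict.
Neither y_11 = true nor y_11 = false works.
No assignment satisfies every clause.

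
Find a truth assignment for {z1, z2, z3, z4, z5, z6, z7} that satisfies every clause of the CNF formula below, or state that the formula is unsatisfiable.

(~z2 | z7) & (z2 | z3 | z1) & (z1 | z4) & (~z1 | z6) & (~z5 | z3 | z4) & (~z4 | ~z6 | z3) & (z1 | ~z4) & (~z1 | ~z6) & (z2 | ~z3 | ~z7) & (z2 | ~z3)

UNSATISFIABLE

Branch on z2: set z2 = 0.
(~z3) alone gives z3 = 0.
(z1) alone gives z1 = 1.
(z6) alone gives z6 = 1.
But (~z6) is also a unit clause — contradiction.
That branch fails; take z2 = 1 instead.
(z7) alone gives z7 = 1.
Branch on z1: set z1 = 1.
(z6) alone gives z6 = 1.
But (~z6) is also a unit clause — contradiction.
That branch fails; take z1 = 0 instead.
(z4) alone gives z4 = 1.
But (~z4) is also a unit clause — contradiction.
Both values of z1 lead to a conflict.
Both values of z2 lead to a conflict.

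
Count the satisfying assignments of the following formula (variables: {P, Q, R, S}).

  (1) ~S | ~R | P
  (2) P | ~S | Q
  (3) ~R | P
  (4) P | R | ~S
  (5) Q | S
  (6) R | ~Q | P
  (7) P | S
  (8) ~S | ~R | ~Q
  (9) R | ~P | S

There are 2^4 = 16 truth assignments over (P, Q, R, S).
Check each against the 9 clauses (columns in the order P, Q, R, S):
  F F F F  ✗ fails (Q | S)
  F F F T  ✗ fails (P | ~S | Q)
  F F T F  ✗ fails (~R | P)
  F F T T  ✗ fails (~S | ~R | P)
  F T F F  ✗ fails (R | ~Q | P)
  F T F T  ✗ fails (P | R | ~S)
  F T T F  ✗ fails (~R | P)
  F T T T  ✗ fails (~S | ~R | P)
  T F F F  ✗ fails (Q | S)
  T F F T  ✓ satisfies all
  T F T F  ✗ fails (Q | S)
  T F T T  ✓ satisfies all
  T T F F  ✗ fails (R | ~P | S)
  T T F T  ✓ satisfies all
  T T T F  ✓ satisfies all
  T T T T  ✗ fails (~S | ~R | ~Q)
4 of the 16 rows are models.

4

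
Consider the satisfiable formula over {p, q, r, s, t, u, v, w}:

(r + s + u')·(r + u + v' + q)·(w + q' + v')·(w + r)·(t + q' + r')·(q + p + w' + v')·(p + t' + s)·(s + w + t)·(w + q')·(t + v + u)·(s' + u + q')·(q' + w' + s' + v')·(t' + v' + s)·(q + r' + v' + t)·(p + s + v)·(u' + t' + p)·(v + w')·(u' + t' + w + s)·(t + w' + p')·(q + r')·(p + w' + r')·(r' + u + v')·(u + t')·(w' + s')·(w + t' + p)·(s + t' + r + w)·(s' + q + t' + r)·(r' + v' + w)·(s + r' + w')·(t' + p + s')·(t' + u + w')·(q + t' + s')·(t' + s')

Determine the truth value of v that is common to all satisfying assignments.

True

Suppose v = 0.
(w') alone gives w = 0.
(r) alone gives r = 1.
(q') alone gives q = 0.
That conflicts with the unit clause (q).
So every satisfying assignment has v = True.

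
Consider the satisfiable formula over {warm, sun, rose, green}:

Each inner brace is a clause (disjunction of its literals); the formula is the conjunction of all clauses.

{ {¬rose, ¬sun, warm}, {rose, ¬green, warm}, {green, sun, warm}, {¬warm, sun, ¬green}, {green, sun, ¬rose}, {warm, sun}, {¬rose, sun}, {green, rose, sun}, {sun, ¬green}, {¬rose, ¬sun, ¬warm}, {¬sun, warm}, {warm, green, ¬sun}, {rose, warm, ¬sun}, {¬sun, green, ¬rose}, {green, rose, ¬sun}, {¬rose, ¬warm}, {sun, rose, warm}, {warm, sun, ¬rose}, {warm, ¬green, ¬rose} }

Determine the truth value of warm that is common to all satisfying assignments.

Suppose warm = False.
(sun) alone gives sun = True.
But (¬sun) is also a unit clause — contradiction.
So every satisfying assignment has warm = True.

True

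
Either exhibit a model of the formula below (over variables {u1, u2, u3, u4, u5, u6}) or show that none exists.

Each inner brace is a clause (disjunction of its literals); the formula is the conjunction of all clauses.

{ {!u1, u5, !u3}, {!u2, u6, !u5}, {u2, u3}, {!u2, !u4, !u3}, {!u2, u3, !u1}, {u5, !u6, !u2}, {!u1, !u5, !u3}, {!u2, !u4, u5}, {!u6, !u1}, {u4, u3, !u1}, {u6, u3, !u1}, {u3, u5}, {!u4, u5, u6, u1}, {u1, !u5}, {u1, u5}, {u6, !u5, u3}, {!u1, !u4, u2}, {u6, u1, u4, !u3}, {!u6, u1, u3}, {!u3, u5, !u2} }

Suppose u2 = true.
Suppose u6 = true.
The clause (u5) is unit, so u5 = true.
The clause (!u1) is unit, so u1 = false.
That conflicts with the unit clause (u1).
So u6 must be the other value — set u6 = false.
The clause (!u5) is unit, so u5 = false.
The clause (!u4) is unit, so u4 = false.
The clause (u3) is unit, so u3 = true.
That conflicts with the unit clause (!u3).
Neither u6 = true nor u6 = false works.
So u2 must be the other value — set u2 = false.
The clause (u3) is unit, so u3 = true.
Suppose u1 = false.
The clause (!u5) is unit, so u5 = false.
That conflicts with the unit clause (u5).
So u1 must be the other value — set u1 = true.
The clause (u5) is unit, so u5 = true.
That conflicts with the unit clause (!u5).
Neither u1 = true nor u1 = false works.
Neither u2 = true nor u2 = false works.

UNSATISFIABLE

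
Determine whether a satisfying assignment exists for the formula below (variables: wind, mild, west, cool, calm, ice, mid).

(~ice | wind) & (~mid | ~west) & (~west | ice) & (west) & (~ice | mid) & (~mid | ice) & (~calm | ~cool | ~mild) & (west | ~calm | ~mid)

No, unsatisfiable

From the singleton clause (west), west = 1.
From the singleton clause (~mid), mid = 0.
From the singleton clause (ice), ice = 1.
That conflicts with the unit clause (~ice).
No assignment satisfies every clause.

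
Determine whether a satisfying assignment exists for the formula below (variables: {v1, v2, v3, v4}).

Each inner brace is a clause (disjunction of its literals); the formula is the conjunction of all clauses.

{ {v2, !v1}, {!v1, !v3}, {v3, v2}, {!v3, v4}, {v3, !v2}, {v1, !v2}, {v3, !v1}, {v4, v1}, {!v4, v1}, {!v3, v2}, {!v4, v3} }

No

Case v2 = true:
Unit clause (v3) forces v3 = true.
Unit clause (!v1) forces v1 = false.
Now (v1) is unsatisfied and unit — conflict.
So v2 must be the other value — set v2 = false.
Unit clause (!v1) forces v1 = false.
Unit clause (v3) forces v3 = true.
Now (!v3) is unsatisfied and unit — conflict.
Either choice for v2 ends in contradiction.
No assignment satisfies every clause.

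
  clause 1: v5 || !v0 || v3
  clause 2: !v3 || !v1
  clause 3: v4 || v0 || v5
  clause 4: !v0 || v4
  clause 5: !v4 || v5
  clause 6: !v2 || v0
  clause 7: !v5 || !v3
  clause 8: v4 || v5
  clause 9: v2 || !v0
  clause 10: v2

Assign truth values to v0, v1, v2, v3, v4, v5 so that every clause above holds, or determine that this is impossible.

v0=true, v1=true, v2=true, v3=false, v4=true, v5=true

The clause (v2) is unit, so v2 = true.
The clause (v0) is unit, so v0 = true.
The clause (v4) is unit, so v4 = true.
The clause (v5) is unit, so v5 = true.
The clause (!v3) is unit, so v3 = false.
Every clause is now satisfied; v1 is unconstrained.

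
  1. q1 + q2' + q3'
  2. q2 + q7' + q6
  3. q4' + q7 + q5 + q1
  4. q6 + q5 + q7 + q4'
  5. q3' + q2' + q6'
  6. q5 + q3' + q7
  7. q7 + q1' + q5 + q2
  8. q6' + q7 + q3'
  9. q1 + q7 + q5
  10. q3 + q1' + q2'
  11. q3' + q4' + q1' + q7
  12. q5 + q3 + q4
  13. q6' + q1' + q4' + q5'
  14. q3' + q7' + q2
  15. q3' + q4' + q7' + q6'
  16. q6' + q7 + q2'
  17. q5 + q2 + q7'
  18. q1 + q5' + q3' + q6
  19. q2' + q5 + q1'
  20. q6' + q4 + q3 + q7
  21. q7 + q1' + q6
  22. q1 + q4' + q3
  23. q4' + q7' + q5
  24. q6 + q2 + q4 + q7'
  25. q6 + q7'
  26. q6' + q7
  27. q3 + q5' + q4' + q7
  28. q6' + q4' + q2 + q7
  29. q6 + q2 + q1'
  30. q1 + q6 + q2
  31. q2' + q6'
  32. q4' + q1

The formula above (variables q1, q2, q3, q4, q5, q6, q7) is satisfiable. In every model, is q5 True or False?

Suppose q5 = 0.
Try q3 = 0.
The clause (q4) is unit, so q4 = 1.
The clause (q1) is unit, so q1 = 1.
The clause (q2') is unit, so q2 = 0.
The clause (q7) is unit, so q7 = 1.
Now (q7') is unsatisfied and unit — conflict.
That branch fails; take q3 = 1 instead.
The clause (q7) is unit, so q7 = 1.
The clause (q2) is unit, so q2 = 1.
The clause (q1) is unit, so q1 = 1.
Now (q1') is unsatisfied and unit — conflict.
Either choice for q3 ends in contradiction.
So every satisfying assignment has q5 = True.

True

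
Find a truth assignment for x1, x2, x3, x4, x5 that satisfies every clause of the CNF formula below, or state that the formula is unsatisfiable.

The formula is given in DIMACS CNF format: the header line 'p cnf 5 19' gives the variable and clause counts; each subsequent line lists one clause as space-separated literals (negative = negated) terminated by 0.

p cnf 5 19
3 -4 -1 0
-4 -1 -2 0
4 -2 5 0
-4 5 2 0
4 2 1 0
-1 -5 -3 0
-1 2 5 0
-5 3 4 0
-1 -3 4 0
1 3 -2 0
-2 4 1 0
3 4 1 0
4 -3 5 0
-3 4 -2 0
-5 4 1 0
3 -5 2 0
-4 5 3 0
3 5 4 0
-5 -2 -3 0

Case x3 = True:
Case x1 = False:
Case x4 = True:
Case x5 = False:
From the singleton clause (x2), x2 = True.
Every clause now holds.

x1 ↦ False,  x2 ↦ True,  x3 ↦ True,  x4 ↦ True,  x5 ↦ False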